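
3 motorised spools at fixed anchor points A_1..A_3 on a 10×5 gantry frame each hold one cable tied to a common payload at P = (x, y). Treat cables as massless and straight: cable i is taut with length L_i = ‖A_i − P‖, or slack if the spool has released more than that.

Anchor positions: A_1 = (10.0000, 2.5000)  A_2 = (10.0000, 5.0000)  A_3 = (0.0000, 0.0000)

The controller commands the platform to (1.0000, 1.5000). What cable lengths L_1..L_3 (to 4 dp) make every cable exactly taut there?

(9.0554, 9.6566, 1.8028)

L_1 = √((10.0000−1.0000)² + (2.5000−1.5000)²) = 9.0554
L_2 = √((10.0000−1.0000)² + (5.0000−1.5000)²) = 9.6566
L_3 = √((0.0000−1.0000)² + (0.0000−1.5000)²) = 1.8028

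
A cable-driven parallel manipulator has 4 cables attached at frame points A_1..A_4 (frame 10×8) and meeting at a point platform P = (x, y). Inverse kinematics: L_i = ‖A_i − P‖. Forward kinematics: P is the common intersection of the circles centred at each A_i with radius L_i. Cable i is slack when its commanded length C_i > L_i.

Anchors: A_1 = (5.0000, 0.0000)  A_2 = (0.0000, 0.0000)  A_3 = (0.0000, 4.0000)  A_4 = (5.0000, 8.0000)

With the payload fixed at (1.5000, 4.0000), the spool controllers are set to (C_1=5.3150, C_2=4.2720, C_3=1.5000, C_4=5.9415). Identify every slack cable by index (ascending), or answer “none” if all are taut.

4

cable 1: √((3.5000)²+(-4.0000)²)=5.3151, C_1=5.3150: taut
cable 2: √((-1.5000)²+(-4.0000)²)=4.2720, C_2=4.2720: taut
cable 3: √((-1.5000)²+(0.0000)²)=1.5000, C_3=1.5000: taut
cable 4: √((3.5000)²+(4.0000)²)=5.3151, C_4=5.9415: slack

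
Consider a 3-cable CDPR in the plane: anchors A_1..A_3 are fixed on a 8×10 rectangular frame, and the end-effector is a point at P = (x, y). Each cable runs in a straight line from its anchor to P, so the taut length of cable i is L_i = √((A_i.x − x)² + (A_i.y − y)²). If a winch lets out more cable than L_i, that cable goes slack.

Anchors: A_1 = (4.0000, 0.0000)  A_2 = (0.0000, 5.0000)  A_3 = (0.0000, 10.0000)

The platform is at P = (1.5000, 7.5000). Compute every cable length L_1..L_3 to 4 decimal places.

(7.9057, 2.9155, 2.9155)

L_1 = √((4.0000−1.5000)² + (0.0000−7.5000)²) = 7.9057
L_2 = √((0.0000−1.5000)² + (5.0000−7.5000)²) = 2.9155
L_3 = √((0.0000−1.5000)² + (10.0000−7.5000)²) = 2.9155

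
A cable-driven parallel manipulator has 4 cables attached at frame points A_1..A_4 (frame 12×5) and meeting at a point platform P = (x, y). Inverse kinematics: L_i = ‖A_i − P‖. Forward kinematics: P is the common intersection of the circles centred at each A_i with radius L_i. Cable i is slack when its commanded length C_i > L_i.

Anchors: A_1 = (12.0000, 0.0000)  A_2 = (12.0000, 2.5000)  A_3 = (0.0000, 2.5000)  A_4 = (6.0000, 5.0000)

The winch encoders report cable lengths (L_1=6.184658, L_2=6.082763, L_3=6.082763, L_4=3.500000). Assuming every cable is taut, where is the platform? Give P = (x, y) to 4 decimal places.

(6.0000, 1.5000)

expand ‖A_i−P‖²=L_i² and subtract eq 1 (q_i ≔ ‖A_i‖²−L_i²)
q_1 = 144.0000+0.0000−38.2500 = 105.7500
eq1−eq2 → [0.0000  -5.0000]·P = -7.5000
eq1−eq3 → [24.0000  -5.0000]·P = 136.5000
eq1−eq4 → [12.0000  -10.0000]·P = 57.0000
2×2 solve → P = (6.0000, 1.5000)
check cable 4: ‖A_4−P‖² = 12.2500 ≈ L_4² = 12.2500 ✓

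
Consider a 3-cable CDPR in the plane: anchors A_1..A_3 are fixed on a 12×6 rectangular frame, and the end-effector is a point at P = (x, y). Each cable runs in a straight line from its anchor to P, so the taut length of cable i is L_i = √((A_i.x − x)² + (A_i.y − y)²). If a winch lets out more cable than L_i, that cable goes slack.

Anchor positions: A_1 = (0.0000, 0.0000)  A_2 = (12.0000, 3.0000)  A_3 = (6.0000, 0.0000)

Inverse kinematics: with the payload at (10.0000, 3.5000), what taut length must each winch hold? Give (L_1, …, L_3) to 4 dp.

(10.5948, 2.0616, 5.3151)

L_1: Δ = A_1−P = (-10.0000, -3.5000) → ‖Δ‖ = √112.2500 = 10.5948
L_2: Δ = A_2−P = (2.0000, -0.5000) → ‖Δ‖ = √4.2500 = 2.0616
L_3: Δ = A_3−P = (-4.0000, -3.5000) → ‖Δ‖ = √28.2500 = 5.3151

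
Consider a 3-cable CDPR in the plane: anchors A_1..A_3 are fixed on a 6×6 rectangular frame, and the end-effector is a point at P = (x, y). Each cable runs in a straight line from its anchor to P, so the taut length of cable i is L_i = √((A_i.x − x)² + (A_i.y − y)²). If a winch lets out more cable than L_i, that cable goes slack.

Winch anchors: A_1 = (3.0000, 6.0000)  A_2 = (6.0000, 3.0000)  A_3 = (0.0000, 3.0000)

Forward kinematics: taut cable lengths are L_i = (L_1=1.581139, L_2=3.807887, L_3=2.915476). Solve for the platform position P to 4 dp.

(2.5000, 4.5000)

each cable: (A_i−P)·(A_i−P) = L_i²; let c_i = ‖A_i‖²−L_i²
c_1 = 9.0000+36.0000−2.5000 = 42.5000
row 1: -6.0000x + 6.0000y = 12.0000  (c_2=30.5000)
row 2: 6.0000x + 6.0000y = 42.0000  (c_3=0.5000)
Cramer on rows 1–2 → x = 2.5000, y = 4.5000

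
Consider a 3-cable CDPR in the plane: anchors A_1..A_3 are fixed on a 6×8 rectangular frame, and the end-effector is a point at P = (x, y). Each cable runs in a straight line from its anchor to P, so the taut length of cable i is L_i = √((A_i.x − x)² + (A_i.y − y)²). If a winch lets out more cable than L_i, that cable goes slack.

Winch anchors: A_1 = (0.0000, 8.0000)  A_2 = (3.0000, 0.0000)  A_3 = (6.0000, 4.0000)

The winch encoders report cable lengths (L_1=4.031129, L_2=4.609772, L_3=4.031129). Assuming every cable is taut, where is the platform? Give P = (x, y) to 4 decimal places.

circle eqns → linear via eq_j − eq_1; set c_j = A_j·A_j − L_j²
c_1 = 0.0000+64.0000−16.2500 = 47.7500
-6.0000·x + 16.0000·y = c_1−c_2 = 60.0000
-12.0000·x + 8.0000·y = c_1−c_3 = 12.0000
solve first two rows → x=2.0000, y=4.5000

(2.0000, 4.5000)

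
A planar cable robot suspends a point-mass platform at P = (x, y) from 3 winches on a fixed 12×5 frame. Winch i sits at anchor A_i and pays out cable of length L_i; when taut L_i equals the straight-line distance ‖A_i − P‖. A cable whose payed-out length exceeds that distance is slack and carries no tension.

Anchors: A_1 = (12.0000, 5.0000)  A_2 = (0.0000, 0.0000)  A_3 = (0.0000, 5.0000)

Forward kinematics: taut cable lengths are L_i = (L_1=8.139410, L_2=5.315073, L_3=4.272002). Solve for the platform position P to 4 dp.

each cable: (A_i−P)·(A_i−P) = L_i²; let q_i = ‖A_i‖²−L_i²
q_1 = 144.0000+25.0000−66.2500 = 102.7500
row 1: 24.0000x + 10.0000y = 131.0000  (q_2=-28.2500)
row 2: 24.0000x + 0.0000y = 96.0000  (q_3=6.7500)
Cramer on rows 1–2 → x = 4.0000, y = 3.5000

(4.0000, 3.5000)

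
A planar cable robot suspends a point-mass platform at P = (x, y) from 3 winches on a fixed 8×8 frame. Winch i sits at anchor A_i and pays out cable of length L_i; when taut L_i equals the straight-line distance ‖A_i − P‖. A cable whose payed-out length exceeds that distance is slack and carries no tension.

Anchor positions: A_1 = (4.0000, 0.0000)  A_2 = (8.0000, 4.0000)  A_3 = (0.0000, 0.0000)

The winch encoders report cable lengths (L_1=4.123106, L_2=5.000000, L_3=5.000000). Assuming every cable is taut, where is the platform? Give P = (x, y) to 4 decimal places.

circle eqns → linear via eq_j − eq_1; set c_j = A_j·A_j − L_j²
c_1 = 16.0000+0.0000−17.0000 = -1.0000
-8.0000·x − 8.0000·y = c_1−c_2 = -56.0000
8.0000·x + 0.0000·y = c_1−c_3 = 24.0000
solve first two rows → x=3.0000, y=4.0000

(3.0000, 4.0000)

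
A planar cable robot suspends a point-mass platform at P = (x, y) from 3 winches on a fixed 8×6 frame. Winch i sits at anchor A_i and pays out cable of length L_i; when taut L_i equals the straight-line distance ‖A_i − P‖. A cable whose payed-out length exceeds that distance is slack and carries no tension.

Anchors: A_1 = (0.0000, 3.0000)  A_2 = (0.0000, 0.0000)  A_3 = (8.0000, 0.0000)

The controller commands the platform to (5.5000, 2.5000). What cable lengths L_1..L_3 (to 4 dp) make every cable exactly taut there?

cable 1: Δx=-5.5000, Δy=0.5000; L_1 = √(Δx²+Δy²) = 5.5227
cable 2: Δx=-5.5000, Δy=-2.5000; L_2 = √(Δx²+Δy²) = 6.0415
cable 3: Δx=2.5000, Δy=-2.5000; L_3 = √(Δx²+Δy²) = 3.5355

(5.5227, 6.0415, 3.5355)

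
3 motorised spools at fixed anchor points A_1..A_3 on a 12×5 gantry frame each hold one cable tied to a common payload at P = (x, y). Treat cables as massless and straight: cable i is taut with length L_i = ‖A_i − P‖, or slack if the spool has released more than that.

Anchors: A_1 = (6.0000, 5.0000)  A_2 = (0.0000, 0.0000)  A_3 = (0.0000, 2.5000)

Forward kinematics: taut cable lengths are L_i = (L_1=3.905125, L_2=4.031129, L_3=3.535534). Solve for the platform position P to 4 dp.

expand ‖A_i−P‖²=L_i² and subtract eq 1 (k_i ≔ ‖A_i‖²−L_i²)
k_1 = 36.0000+25.0000−15.2500 = 45.7500
eq1−eq2 → [12.0000  10.0000]·P = 62.0000
eq1−eq3 → [12.0000  5.0000]·P = 52.0000
2×2 solve → P = (3.5000, 2.0000)

(3.5000, 2.0000)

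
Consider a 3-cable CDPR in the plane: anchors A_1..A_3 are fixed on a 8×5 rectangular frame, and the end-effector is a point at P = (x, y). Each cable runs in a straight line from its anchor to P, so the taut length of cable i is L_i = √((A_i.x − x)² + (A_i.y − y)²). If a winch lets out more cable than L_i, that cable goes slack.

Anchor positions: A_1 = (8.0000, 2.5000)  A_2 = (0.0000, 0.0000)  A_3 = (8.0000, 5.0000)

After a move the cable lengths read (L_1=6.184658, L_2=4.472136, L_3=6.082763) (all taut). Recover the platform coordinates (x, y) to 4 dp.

expand ‖A_i−P‖²=L_i² and subtract eq 1 (k_i ≔ ‖A_i‖²−L_i²)
k_1 = 64.0000+6.2500−38.2500 = 32.0000
eq1−eq2 → [16.0000  5.0000]·P = 52.0000
eq1−eq3 → [0.0000  -5.0000]·P = -20.0000
2×2 solve → P = (2.0000, 4.0000)

(2.0000, 4.0000)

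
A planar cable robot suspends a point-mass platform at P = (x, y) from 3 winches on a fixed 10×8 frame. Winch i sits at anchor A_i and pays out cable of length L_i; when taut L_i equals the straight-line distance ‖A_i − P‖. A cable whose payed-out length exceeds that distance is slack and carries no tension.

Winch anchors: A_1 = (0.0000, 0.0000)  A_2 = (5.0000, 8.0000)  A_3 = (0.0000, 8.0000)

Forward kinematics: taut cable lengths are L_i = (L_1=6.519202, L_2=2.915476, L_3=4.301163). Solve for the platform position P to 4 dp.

circle eqns → linear via eq_j − eq_1; set q_j = A_j·A_j − L_j²
q_1 = 0.0000+0.0000−42.5000 = -42.5000
-10.0000·x − 16.0000·y = q_1−q_2 = -123.0000
0.0000·x − 16.0000·y = q_1−q_3 = -88.0000
solve first two rows → x=3.5000, y=5.5000

(3.5000, 5.5000)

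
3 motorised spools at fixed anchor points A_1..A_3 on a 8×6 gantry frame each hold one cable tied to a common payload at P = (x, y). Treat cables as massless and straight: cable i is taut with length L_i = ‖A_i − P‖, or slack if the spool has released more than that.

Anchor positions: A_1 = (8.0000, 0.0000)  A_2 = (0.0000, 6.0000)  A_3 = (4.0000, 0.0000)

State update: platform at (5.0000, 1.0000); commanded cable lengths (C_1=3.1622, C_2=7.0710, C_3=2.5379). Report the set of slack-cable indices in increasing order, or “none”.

cable 1: √((3.0000)²+(-1.0000)²)=3.1623, C_1=3.1622: taut
cable 2: √((-5.0000)²+(5.0000)²)=7.0711, C_2=7.0710: taut
cable 3: √((-1.0000)²+(-1.0000)²)=1.4142, C_3=2.5379: slack

3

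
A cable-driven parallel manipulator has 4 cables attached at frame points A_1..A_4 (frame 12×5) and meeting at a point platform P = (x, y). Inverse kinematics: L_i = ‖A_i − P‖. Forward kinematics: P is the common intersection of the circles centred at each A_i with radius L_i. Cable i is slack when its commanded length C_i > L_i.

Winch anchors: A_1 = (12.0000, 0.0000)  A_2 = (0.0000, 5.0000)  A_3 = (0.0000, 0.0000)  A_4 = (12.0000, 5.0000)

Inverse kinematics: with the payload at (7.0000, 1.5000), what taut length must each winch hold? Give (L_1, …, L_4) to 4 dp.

cable 1: Δx=5.0000, Δy=-1.5000; L_1 = √(Δx²+Δy²) = 5.2202
cable 2: Δx=-7.0000, Δy=3.5000; L_2 = √(Δx²+Δy²) = 7.8262
cable 3: Δx=-7.0000, Δy=-1.5000; L_3 = √(Δx²+Δy²) = 7.1589
cable 4: Δx=5.0000, Δy=3.5000; L_4 = √(Δx²+Δy²) = 6.1033

(5.2202, 7.8262, 7.1589, 6.1033)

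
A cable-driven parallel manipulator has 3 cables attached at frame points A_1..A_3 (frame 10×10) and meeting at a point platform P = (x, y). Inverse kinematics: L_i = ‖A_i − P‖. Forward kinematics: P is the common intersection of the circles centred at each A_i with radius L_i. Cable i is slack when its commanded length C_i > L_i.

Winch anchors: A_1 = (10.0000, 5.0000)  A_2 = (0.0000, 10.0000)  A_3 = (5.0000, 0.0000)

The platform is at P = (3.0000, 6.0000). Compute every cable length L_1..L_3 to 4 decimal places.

(7.0711, 5.0000, 6.3246)

cable 1: Δx=7.0000, Δy=-1.0000; L_1 = √(Δx²+Δy²) = 7.0711
cable 2: Δx=-3.0000, Δy=4.0000; L_2 = √(Δx²+Δy²) = 5.0000
cable 3: Δx=2.0000, Δy=-6.0000; L_3 = √(Δx²+Δy²) = 6.3246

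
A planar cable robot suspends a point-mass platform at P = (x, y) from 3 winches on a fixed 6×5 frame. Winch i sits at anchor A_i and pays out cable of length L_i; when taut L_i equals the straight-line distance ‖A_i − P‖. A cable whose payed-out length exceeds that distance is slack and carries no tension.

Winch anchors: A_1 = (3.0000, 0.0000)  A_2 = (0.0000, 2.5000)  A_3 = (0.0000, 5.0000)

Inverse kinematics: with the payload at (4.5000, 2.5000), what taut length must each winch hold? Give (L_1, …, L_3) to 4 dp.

L_1: Δ = A_1−P = (-1.5000, -2.5000) → ‖Δ‖ = √8.5000 = 2.9155
L_2: Δ = A_2−P = (-4.5000, 0.0000) → ‖Δ‖ = √20.2500 = 4.5000
L_3: Δ = A_3−P = (-4.5000, 2.5000) → ‖Δ‖ = √26.5000 = 5.1478

(2.9155, 4.5000, 5.1478)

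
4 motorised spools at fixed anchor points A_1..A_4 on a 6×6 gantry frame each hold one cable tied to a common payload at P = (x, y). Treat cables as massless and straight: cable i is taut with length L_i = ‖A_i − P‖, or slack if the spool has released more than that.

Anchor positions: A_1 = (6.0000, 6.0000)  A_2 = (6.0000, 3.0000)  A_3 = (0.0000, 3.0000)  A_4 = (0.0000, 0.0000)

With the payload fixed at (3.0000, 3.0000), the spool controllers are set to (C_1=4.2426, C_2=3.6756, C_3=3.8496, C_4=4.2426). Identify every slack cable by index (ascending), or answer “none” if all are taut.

2, 3

cable 1: √((3.0000)²+(3.0000)²)=4.2426, C_1=4.2426: taut
cable 2: √((3.0000)²+(0.0000)²)=3.0000, C_2=3.6756: slack
cable 3: √((-3.0000)²+(0.0000)²)=3.0000, C_3=3.8496: slack
cable 4: √((-3.0000)²+(-3.0000)²)=4.2426, C_4=4.2426: taut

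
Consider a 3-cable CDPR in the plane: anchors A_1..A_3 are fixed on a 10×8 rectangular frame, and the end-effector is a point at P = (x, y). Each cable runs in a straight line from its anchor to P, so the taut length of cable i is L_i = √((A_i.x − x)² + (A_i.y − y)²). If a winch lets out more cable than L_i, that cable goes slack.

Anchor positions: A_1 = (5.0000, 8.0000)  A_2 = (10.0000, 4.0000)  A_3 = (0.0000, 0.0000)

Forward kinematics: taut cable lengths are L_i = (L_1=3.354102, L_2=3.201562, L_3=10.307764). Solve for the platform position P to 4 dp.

(8.0000, 6.5000)

circle eqns → linear via eq_j − eq_1; set q_j = A_j·A_j − L_j²
q_1 = 25.0000+64.0000−11.2500 = 77.7500
-10.0000·x + 8.0000·y = q_1−q_2 = -28.0000
10.0000·x + 16.0000·y = q_1−q_3 = 184.0000
solve first two rows → x=8.0000, y=6.5000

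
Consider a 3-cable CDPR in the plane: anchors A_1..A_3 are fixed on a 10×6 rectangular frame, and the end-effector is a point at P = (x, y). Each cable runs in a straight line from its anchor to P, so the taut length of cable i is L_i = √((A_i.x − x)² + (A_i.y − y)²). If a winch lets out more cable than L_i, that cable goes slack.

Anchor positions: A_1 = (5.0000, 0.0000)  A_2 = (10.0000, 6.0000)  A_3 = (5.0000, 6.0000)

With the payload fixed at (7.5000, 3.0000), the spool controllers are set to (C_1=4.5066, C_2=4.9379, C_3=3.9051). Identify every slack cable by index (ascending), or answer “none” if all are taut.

i=1: geometric 3.9051 vs commanded 4.5066 ⇒ slack
i=2: geometric 3.9051 vs commanded 4.9379 ⇒ slack
i=3: geometric 3.9051 vs commanded 3.9051 ⇒ taut

1, 2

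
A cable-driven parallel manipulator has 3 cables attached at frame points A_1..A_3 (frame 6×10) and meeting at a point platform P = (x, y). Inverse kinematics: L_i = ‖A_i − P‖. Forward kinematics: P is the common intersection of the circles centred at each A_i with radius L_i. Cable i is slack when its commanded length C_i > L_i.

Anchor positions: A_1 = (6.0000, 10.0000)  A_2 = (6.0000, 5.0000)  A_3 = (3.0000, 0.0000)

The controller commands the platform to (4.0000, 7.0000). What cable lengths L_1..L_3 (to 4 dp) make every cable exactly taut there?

(3.6056, 2.8284, 7.0711)

cable 1: Δx=2.0000, Δy=3.0000; L_1 = √(Δx²+Δy²) = 3.6056
cable 2: Δx=2.0000, Δy=-2.0000; L_2 = √(Δx²+Δy²) = 2.8284
cable 3: Δx=-1.0000, Δy=-7.0000; L_3 = √(Δx²+Δy²) = 7.0711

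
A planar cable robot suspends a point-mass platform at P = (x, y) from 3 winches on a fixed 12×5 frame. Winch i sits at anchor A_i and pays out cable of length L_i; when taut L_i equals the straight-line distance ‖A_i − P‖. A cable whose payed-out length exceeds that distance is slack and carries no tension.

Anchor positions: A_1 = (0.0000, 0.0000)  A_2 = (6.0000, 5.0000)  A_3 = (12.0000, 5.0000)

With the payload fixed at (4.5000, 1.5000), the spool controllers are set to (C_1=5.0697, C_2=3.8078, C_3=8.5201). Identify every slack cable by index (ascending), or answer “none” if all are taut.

cable 1: L_1 = ‖A_1−P‖ = 4.7434;  C_1 = 5.0697 → slack
cable 2: L_2 = ‖A_2−P‖ = 3.8079;  C_2 = 3.8078 → taut
cable 3: L_3 = ‖A_3−P‖ = 8.2765;  C_3 = 8.5201 → slack

1, 3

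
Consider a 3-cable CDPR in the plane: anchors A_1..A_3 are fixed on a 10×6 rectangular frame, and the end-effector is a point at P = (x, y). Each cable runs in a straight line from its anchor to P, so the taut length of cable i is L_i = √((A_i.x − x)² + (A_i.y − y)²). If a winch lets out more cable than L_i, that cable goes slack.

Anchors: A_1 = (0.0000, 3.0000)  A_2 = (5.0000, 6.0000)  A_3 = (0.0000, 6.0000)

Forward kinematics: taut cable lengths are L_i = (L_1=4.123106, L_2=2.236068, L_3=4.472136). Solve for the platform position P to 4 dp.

(4.0000, 4.0000)

circle eqns → linear via eq_j − eq_1; set k_j = A_j·A_j − L_j²
k_1 = 0.0000+9.0000−17.0000 = -8.0000
-10.0000·x − 6.0000·y = k_1−k_2 = -64.0000
0.0000·x − 6.0000·y = k_1−k_3 = -24.0000
solve first two rows → x=4.0000, y=4.0000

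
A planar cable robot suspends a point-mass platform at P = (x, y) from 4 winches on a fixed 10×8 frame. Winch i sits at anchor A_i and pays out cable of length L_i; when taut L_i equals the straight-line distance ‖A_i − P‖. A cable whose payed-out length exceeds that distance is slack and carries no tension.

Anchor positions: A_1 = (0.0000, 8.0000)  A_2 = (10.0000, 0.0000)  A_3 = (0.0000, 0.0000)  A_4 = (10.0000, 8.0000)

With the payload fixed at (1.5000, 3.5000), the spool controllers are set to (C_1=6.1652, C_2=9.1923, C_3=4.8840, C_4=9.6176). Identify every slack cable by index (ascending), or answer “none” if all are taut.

1, 3

cable 1: L_1 = ‖A_1−P‖ = 4.7434;  C_1 = 6.1652 → slack
cable 2: L_2 = ‖A_2−P‖ = 9.1924;  C_2 = 9.1923 → taut
cable 3: L_3 = ‖A_3−P‖ = 3.8079;  C_3 = 4.8840 → slack
cable 4: L_4 = ‖A_4−P‖ = 9.6177;  C_4 = 9.6176 → taut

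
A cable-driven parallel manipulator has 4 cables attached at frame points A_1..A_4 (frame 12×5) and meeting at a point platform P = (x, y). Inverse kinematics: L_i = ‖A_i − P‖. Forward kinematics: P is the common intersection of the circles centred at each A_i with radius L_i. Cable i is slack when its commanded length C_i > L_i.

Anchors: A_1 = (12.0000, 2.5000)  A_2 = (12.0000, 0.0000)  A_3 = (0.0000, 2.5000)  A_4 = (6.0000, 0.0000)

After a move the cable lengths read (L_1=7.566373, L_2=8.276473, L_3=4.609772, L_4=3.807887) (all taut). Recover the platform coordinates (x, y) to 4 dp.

expand ‖A_i−P‖²=L_i² and subtract eq 1 (k_i ≔ ‖A_i‖²−L_i²)
k_1 = 144.0000+6.2500−57.2500 = 93.0000
eq1−eq2 → [0.0000  5.0000]·P = 17.5000
eq1−eq3 → [24.0000  0.0000]·P = 108.0000
eq1−eq4 → [12.0000  5.0000]·P = 71.5000
2×2 solve → P = (4.5000, 3.5000)
check cable 4: ‖A_4−P‖² = 14.5000 ≈ L_4² = 14.5000 ✓

(4.5000, 3.5000)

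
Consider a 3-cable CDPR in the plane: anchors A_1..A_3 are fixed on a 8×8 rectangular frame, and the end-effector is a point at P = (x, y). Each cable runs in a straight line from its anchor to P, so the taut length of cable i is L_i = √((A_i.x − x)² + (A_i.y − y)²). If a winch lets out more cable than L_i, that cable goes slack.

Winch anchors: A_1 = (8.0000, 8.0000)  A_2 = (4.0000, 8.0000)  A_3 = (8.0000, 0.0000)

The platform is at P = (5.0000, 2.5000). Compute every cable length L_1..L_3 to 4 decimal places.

cable 1: Δx=3.0000, Δy=5.5000; L_1 = √(Δx²+Δy²) = 6.2650
cable 2: Δx=-1.0000, Δy=5.5000; L_2 = √(Δx²+Δy²) = 5.5902
cable 3: Δx=3.0000, Δy=-2.5000; L_3 = √(Δx²+Δy²) = 3.9051

(6.2650, 5.5902, 3.9051)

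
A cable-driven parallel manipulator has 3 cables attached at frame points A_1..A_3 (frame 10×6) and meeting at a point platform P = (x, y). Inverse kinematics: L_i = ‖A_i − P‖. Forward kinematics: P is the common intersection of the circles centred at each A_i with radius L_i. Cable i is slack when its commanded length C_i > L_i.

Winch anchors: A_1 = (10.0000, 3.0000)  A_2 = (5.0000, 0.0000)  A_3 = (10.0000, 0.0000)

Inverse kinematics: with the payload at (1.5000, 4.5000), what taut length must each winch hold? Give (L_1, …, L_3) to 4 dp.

L_1: Δ = A_1−P = (8.5000, -1.5000) → ‖Δ‖ = √74.5000 = 8.6313
L_2: Δ = A_2−P = (3.5000, -4.5000) → ‖Δ‖ = √32.5000 = 5.7009
L_3: Δ = A_3−P = (8.5000, -4.5000) → ‖Δ‖ = √92.5000 = 9.6177

(8.6313, 5.7009, 9.6177)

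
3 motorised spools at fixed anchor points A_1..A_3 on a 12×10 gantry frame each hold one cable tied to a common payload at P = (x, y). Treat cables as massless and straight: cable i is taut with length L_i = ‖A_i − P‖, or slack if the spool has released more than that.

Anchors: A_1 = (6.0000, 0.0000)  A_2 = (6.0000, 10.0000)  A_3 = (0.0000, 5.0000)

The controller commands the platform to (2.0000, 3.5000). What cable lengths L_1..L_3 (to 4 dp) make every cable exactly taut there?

L_1: Δ = A_1−P = (4.0000, -3.5000) → ‖Δ‖ = √28.2500 = 5.3151
L_2: Δ = A_2−P = (4.0000, 6.5000) → ‖Δ‖ = √58.2500 = 7.6322
L_3: Δ = A_3−P = (-2.0000, 1.5000) → ‖Δ‖ = √6.2500 = 2.5000

(5.3151, 7.6322, 2.5000)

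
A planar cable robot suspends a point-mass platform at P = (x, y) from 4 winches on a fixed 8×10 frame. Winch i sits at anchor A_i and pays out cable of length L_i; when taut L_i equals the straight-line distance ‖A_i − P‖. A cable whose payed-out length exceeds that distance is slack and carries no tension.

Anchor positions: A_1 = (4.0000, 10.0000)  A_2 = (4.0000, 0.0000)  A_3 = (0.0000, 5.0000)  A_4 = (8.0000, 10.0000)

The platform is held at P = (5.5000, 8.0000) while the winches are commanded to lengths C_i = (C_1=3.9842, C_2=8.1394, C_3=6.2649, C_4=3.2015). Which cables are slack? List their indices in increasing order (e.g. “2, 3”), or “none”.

1

cable 1: √((-1.5000)²+(2.0000)²)=2.5000, C_1=3.9842: slack
cable 2: √((-1.5000)²+(-8.0000)²)=8.1394, C_2=8.1394: taut
cable 3: √((-5.5000)²+(-3.0000)²)=6.2650, C_3=6.2649: taut
cable 4: √((2.5000)²+(2.0000)²)=3.2016, C_4=3.2015: taut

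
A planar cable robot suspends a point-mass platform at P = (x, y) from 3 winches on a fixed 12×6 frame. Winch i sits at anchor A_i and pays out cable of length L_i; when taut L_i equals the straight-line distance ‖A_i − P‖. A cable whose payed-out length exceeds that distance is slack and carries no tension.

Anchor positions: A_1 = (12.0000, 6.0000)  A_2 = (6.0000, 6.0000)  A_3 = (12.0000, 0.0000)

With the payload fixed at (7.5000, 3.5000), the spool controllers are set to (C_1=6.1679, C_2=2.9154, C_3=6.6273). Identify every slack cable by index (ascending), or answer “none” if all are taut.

1, 3

cable 1: L_1 = ‖A_1−P‖ = 5.1478;  C_1 = 6.1679 → slack
cable 2: L_2 = ‖A_2−P‖ = 2.9155;  C_2 = 2.9154 → taut
cable 3: L_3 = ‖A_3−P‖ = 5.7009;  C_3 = 6.6273 → slack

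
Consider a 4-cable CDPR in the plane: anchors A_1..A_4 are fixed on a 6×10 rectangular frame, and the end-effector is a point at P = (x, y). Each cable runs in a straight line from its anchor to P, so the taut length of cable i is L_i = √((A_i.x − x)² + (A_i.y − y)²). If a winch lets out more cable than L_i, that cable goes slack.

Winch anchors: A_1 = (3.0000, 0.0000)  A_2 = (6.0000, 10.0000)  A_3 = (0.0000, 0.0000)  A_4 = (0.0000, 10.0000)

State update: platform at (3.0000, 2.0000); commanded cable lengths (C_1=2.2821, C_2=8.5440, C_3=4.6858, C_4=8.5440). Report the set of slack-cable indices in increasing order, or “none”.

1, 3

cable 1: L_1 = ‖A_1−P‖ = 2.0000;  C_1 = 2.2821 → slack
cable 2: L_2 = ‖A_2−P‖ = 8.5440;  C_2 = 8.5440 → taut
cable 3: L_3 = ‖A_3−P‖ = 3.6056;  C_3 = 4.6858 → slack
cable 4: L_4 = ‖A_4−P‖ = 8.5440;  C_4 = 8.5440 → taut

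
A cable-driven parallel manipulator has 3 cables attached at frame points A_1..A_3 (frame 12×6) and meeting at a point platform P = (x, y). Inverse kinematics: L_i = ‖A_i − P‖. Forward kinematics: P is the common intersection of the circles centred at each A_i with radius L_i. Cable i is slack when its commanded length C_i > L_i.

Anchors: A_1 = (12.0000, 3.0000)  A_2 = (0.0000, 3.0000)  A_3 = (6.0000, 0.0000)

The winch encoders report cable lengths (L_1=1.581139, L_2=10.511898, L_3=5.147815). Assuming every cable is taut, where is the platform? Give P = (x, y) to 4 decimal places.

(10.5000, 2.5000)

each cable: (A_i−P)·(A_i−P) = L_i²; let q_i = ‖A_i‖²−L_i²
q_1 = 144.0000+9.0000−2.5000 = 150.5000
row 1: 24.0000x + 0.0000y = 252.0000  (q_2=-101.5000)
row 2: 12.0000x + 6.0000y = 141.0000  (q_3=9.5000)
Cramer on rows 1–2 → x = 10.5000, y = 2.5000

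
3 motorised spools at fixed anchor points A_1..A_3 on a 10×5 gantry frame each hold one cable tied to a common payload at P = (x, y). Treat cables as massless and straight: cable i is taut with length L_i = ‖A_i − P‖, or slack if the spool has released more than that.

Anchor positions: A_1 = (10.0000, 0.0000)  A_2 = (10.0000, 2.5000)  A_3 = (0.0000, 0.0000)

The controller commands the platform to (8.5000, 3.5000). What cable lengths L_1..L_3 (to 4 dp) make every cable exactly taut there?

L_1: Δ = A_1−P = (1.5000, -3.5000) → ‖Δ‖ = √14.5000 = 3.8079
L_2: Δ = A_2−P = (1.5000, -1.0000) → ‖Δ‖ = √3.2500 = 1.8028
L_3: Δ = A_3−P = (-8.5000, -3.5000) → ‖Δ‖ = √84.5000 = 9.1924

(3.8079, 1.8028, 9.1924)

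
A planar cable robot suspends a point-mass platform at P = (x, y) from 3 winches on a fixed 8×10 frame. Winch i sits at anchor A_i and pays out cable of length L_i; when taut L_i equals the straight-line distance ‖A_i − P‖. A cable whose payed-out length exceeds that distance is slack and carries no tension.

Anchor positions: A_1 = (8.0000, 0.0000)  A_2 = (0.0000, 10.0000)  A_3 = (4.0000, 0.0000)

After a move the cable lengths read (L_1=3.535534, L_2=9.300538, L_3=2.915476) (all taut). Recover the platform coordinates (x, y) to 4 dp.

(5.5000, 2.5000)

circle eqns → linear via eq_j − eq_1; set q_j = A_j·A_j − L_j²
q_1 = 64.0000+0.0000−12.5000 = 51.5000
16.0000·x − 20.0000·y = q_1−q_2 = 38.0000
8.0000·x + 0.0000·y = q_1−q_3 = 44.0000
solve first two rows → x=5.5000, y=2.5000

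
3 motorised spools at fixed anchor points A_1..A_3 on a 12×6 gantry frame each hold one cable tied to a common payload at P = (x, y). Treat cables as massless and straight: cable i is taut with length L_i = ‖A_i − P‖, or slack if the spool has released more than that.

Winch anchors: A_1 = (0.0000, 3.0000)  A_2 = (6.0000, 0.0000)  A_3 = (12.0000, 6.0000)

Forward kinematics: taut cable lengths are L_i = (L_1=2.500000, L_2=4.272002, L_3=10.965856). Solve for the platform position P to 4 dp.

each cable: (A_i−P)·(A_i−P) = L_i²; let c_i = ‖A_i‖²−L_i²
c_1 = 0.0000+9.0000−6.2500 = 2.7500
row 1: -12.0000x + 6.0000y = -15.0000  (c_2=17.7500)
row 2: -24.0000x − 6.0000y = -57.0000  (c_3=59.7500)
Cramer on rows 1–2 → x = 2.0000, y = 1.5000

(2.0000, 1.5000)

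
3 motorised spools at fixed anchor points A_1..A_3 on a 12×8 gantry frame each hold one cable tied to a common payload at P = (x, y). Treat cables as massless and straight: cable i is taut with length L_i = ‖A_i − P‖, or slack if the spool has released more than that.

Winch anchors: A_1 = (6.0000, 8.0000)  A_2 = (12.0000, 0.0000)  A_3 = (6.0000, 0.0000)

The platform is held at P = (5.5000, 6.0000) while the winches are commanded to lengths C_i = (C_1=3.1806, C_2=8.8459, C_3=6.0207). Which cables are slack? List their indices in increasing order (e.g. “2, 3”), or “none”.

1

cable 1: L_1 = ‖A_1−P‖ = 2.0616;  C_1 = 3.1806 → slack
cable 2: L_2 = ‖A_2−P‖ = 8.8459;  C_2 = 8.8459 → taut
cable 3: L_3 = ‖A_3−P‖ = 6.0208;  C_3 = 6.0207 → taut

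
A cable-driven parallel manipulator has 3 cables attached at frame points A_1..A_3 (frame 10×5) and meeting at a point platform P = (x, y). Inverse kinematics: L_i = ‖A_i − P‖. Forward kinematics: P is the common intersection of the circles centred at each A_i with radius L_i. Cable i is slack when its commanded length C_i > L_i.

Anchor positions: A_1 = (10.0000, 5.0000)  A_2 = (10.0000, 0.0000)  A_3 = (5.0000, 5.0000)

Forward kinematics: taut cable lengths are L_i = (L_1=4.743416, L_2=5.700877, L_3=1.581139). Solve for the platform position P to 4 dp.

(5.5000, 3.5000)

each cable: (A_i−P)·(A_i−P) = L_i²; let c_i = ‖A_i‖²−L_i²
c_1 = 100.0000+25.0000−22.5000 = 102.5000
row 1: 0.0000x + 10.0000y = 35.0000  (c_2=67.5000)
row 2: 10.0000x + 0.0000y = 55.0000  (c_3=47.5000)
Cramer on rows 1–2 → x = 5.5000, y = 3.5000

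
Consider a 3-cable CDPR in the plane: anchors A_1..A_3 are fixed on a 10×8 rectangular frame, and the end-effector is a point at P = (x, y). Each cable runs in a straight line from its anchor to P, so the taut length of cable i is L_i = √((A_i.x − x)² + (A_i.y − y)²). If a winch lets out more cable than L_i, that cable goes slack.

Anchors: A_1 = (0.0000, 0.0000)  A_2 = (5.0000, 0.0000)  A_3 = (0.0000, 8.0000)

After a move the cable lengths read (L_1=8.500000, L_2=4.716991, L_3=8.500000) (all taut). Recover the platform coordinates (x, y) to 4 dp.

(7.5000, 4.0000)

expand ‖A_i−P‖²=L_i² and subtract eq 1 (q_i ≔ ‖A_i‖²−L_i²)
q_1 = 0.0000+0.0000−72.2500 = -72.2500
eq1−eq2 → [-10.0000  0.0000]·P = -75.0000
eq1−eq3 → [0.0000  -16.0000]·P = -64.0000
2×2 solve → P = (7.5000, 4.0000)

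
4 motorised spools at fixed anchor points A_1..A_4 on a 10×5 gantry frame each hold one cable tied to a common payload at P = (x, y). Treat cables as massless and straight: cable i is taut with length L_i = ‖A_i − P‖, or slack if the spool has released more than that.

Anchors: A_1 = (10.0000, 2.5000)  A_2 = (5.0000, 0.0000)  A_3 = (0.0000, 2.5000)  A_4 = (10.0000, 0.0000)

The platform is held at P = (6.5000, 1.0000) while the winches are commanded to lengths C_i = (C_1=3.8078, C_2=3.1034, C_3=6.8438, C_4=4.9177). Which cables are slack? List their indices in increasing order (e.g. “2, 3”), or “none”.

2, 3, 4

i=1: geometric 3.8079 vs commanded 3.8078 ⇒ taut
i=2: geometric 1.8028 vs commanded 3.1034 ⇒ slack
i=3: geometric 6.6708 vs commanded 6.8438 ⇒ slack
i=4: geometric 3.6401 vs commanded 4.9177 ⇒ slack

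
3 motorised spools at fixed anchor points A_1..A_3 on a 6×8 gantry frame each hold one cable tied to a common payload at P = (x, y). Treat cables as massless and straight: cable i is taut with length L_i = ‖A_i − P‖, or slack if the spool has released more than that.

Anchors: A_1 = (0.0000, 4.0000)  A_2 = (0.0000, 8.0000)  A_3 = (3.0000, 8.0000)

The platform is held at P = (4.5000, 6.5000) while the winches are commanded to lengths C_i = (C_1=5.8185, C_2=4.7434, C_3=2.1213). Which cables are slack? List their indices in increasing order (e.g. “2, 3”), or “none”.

i=1: geometric 5.1478 vs commanded 5.8185 ⇒ slack
i=2: geometric 4.7434 vs commanded 4.7434 ⇒ taut
i=3: geometric 2.1213 vs commanded 2.1213 ⇒ taut

1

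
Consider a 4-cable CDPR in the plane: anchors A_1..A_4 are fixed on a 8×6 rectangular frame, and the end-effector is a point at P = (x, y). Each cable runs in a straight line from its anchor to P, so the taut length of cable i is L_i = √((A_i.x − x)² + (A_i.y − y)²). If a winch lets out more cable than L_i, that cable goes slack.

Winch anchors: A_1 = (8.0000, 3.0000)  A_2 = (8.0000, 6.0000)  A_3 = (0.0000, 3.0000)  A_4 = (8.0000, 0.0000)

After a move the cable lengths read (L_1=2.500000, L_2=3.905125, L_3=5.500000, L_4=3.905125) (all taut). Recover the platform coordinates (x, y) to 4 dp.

(5.5000, 3.0000)

circle eqns → linear via eq_j − eq_1; set c_j = A_j·A_j − L_j²
c_1 = 64.0000+9.0000−6.2500 = 66.7500
0.0000·x − 6.0000·y = c_1−c_2 = -18.0000
16.0000·x + 0.0000·y = c_1−c_3 = 88.0000
0.0000·x + 6.0000·y = c_1−c_4 = 18.0000
solve first two rows → x=5.5000, y=3.0000
check cable 4: ‖A_4−P‖² = 15.2500 ≈ L_4² = 15.2500 ✓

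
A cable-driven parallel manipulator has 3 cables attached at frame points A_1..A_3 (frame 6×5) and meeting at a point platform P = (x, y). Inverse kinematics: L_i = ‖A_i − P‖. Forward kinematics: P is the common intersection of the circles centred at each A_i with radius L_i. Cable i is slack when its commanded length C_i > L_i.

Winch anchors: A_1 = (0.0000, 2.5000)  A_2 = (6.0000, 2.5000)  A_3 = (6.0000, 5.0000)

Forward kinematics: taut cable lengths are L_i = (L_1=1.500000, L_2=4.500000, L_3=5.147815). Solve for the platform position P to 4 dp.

expand ‖A_i−P‖²=L_i² and subtract eq 1 (c_i ≔ ‖A_i‖²−L_i²)
c_1 = 0.0000+6.2500−2.2500 = 4.0000
eq1−eq2 → [-12.0000  0.0000]·P = -18.0000
eq1−eq3 → [-12.0000  -5.0000]·P = -30.5000
2×2 solve → P = (1.5000, 2.5000)

(1.5000, 2.5000)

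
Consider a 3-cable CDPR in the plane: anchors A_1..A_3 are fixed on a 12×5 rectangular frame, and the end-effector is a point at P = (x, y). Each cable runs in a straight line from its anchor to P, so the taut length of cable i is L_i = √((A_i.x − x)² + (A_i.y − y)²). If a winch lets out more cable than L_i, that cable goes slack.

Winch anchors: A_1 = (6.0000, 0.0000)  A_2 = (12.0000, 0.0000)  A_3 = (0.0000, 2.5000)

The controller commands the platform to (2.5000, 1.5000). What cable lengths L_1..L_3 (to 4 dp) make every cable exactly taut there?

L_1 = √((6.0000−2.5000)² + (0.0000−1.5000)²) = 3.8079
L_2 = √((12.0000−2.5000)² + (0.0000−1.5000)²) = 9.6177
L_3 = √((0.0000−2.5000)² + (2.5000−1.5000)²) = 2.6926

(3.8079, 9.6177, 2.6926)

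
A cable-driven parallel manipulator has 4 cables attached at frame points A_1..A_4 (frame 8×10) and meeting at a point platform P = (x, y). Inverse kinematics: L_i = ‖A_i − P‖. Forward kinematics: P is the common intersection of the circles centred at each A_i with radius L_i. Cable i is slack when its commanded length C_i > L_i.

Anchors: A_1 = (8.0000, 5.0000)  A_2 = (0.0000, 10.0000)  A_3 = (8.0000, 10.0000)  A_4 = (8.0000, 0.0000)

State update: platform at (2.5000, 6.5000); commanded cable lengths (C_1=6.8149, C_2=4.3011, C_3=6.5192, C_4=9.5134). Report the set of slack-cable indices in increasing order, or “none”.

1, 4

cable 1: √((5.5000)²+(-1.5000)²)=5.7009, C_1=6.8149: slack
cable 2: √((-2.5000)²+(3.5000)²)=4.3012, C_2=4.3011: taut
cable 3: √((5.5000)²+(3.5000)²)=6.5192, C_3=6.5192: taut
cable 4: √((5.5000)²+(-6.5000)²)=8.5147, C_4=9.5134: slack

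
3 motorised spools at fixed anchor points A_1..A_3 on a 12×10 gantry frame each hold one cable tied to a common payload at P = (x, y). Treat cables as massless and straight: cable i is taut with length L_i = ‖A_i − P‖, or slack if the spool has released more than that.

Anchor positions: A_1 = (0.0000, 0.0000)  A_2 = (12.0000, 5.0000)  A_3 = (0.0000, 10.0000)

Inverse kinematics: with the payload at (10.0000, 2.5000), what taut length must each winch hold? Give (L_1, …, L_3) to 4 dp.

L_1: Δ = A_1−P = (-10.0000, -2.5000) → ‖Δ‖ = √106.2500 = 10.3078
L_2: Δ = A_2−P = (2.0000, 2.5000) → ‖Δ‖ = √10.2500 = 3.2016
L_3: Δ = A_3−P = (-10.0000, 7.5000) → ‖Δ‖ = √156.2500 = 12.5000

(10.3078, 3.2016, 12.5000)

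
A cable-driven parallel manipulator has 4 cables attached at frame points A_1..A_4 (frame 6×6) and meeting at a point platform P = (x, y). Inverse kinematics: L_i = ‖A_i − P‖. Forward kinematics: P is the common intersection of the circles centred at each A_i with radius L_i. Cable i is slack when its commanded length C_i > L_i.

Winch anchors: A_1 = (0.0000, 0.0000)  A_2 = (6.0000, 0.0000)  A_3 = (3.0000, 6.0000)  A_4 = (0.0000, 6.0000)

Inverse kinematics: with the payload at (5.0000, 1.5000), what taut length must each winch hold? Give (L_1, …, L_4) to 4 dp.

L_1: Δ = A_1−P = (-5.0000, -1.5000) → ‖Δ‖ = √27.2500 = 5.2202
L_2: Δ = A_2−P = (1.0000, -1.5000) → ‖Δ‖ = √3.2500 = 1.8028
L_3: Δ = A_3−P = (-2.0000, 4.5000) → ‖Δ‖ = √24.2500 = 4.9244
L_4: Δ = A_4−P = (-5.0000, 4.5000) → ‖Δ‖ = √45.2500 = 6.7268

(5.2202, 1.8028, 4.9244, 6.7268)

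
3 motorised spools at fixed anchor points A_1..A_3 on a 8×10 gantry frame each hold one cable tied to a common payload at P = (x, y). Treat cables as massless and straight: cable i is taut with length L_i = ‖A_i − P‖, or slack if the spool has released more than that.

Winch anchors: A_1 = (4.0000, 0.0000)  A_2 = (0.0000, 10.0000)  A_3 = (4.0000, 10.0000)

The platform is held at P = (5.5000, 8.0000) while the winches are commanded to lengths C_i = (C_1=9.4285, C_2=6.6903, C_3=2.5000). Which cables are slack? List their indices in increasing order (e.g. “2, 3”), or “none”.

1, 2

cable 1: L_1 = ‖A_1−P‖ = 8.1394;  C_1 = 9.4285 → slack
cable 2: L_2 = ‖A_2−P‖ = 5.8523;  C_2 = 6.6903 → slack
cable 3: L_3 = ‖A_3−P‖ = 2.5000;  C_3 = 2.5000 → taut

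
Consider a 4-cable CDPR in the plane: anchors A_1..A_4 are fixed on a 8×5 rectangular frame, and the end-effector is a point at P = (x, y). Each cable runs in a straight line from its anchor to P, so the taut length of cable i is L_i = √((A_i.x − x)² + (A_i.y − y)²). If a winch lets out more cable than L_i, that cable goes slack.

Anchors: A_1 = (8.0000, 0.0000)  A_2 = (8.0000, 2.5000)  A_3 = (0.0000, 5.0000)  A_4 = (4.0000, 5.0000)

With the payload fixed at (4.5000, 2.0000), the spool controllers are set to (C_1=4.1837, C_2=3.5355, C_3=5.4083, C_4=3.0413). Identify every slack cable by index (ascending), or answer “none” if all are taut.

1

i=1: geometric 4.0311 vs commanded 4.1837 ⇒ slack
i=2: geometric 3.5355 vs commanded 3.5355 ⇒ taut
i=3: geometric 5.4083 vs commanded 5.4083 ⇒ taut
i=4: geometric 3.0414 vs commanded 3.0413 ⇒ taut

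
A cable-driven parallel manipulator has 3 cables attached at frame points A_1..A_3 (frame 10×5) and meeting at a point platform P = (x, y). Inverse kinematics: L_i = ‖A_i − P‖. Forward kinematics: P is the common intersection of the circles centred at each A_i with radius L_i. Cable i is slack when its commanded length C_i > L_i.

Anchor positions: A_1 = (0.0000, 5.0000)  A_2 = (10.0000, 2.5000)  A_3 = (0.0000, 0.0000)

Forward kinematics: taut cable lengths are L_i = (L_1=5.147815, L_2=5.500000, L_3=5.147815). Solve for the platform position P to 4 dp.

circle eqns → linear via eq_j − eq_1; set c_j = A_j·A_j − L_j²
c_1 = 0.0000+25.0000−26.5000 = -1.5000
-20.0000·x + 5.0000·y = c_1−c_2 = -77.5000
0.0000·x + 10.0000·y = c_1−c_3 = 25.0000
solve first two rows → x=4.5000, y=2.5000

(4.5000, 2.5000)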